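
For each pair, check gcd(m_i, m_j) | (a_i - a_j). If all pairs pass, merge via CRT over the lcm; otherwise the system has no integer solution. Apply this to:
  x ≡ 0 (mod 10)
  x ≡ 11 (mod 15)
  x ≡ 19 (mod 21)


Moduli 10, 15, 21 are not pairwise coprime, so CRT works modulo lcm(m_i) when all pairwise compatibility conditions hold.
Pairwise compatibility: gcd(m_i, m_j) must divide a_i - a_j for every pair.
Merge one congruence at a time:
  Start: x ≡ 0 (mod 10).
  Combine with x ≡ 11 (mod 15): gcd(10, 15) = 5, and 11 - 0 = 11 is NOT divisible by 5.
    ⇒ system is inconsistent (no integer solution).

No solution (the system is inconsistent).


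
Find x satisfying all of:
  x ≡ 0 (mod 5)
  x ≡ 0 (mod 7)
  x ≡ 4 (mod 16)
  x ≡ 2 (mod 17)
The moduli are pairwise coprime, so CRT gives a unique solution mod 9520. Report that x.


Product of moduli M = 5 · 7 · 16 · 17 = 9520.
Merge one congruence at a time:
  Start: x ≡ 0 (mod 5).
  Combine with x ≡ 0 (mod 7); new modulus lcm = 35.
    Write x = 0 + 5·t and substitute into x ≡ 0 (mod 7): 5·t ≡ 0 − 0 = 0 (mod 7).
    The inverse of 5 mod 7 is 3 (since 5·3 = 15 = 2·7 + 1), so t ≡ 3·0 = 0 ≡ 0 (mod 7).
    Then x = 0 + 5·0 = 0, valid modulo lcm(5, 7) = 35: x ≡ 0 (mod 35).
  Combine with x ≡ 4 (mod 16); new modulus lcm = 560.
    Write x = 0 + 35·t and substitute into x ≡ 4 (mod 16): 35·t ≡ 4 − 0 = 4 (mod 16).
    Reduce coefficients mod 16: 3·t ≡ 4 (mod 16).
    The inverse of 3 mod 16 is 11 (since 3·11 = 33 = 2·16 + 1), so t ≡ 11·4 = 44 ≡ 12 (mod 16).
    Then x = 0 + 35·12 = 420, valid modulo lcm(35, 16) = 560: x ≡ 420 (mod 560).
  Combine with x ≡ 2 (mod 17); new modulus lcm = 9520.
    Write x = 420 + 560·t and substitute into x ≡ 2 (mod 17): 560·t ≡ 2 − 420 = -418 (mod 17).
    Reduce coefficients mod 17: 16·t ≡ 7 (mod 17).
    The inverse of 16 mod 17 is 16 (since 16·16 = 256 = 15·17 + 1), so t ≡ 16·7 = 112 ≡ 10 (mod 17).
    Then x = 420 + 560·10 = 6020, valid modulo lcm(560, 17) = 9520: x ≡ 6020 (mod 9520).
Verify against each original: 6020 mod 5 = 0, 6020 mod 7 = 0, 6020 mod 16 = 4, 6020 mod 17 = 2.

x ≡ 6020 (mod 9520).


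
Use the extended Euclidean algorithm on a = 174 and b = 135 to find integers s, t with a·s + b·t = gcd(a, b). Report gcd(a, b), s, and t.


Euclidean algorithm on (174, 135) — divide until remainder is 0:
  174 = 1 · 135 + 39
  135 = 3 · 39 + 18
  39 = 2 · 18 + 3
  18 = 6 · 3 + 0
gcd(174, 135) = 3.
Track Bezout coefficients alongside the remainders: start with r₀ = 174 = a·1 + b·0 (s = 1, t = 0) and r₁ = 135 = a·0 + b·1 (s = 0, t = 1); each new remainder r_{k+1} = r_{k-1} − q_k·r_k inherits s_{k+1} = s_{k-1} − q_k·s_k, t_{k+1} = t_{k-1} − q_k·t_k, so r_k = a·s_k + b·t_k at every step:
  q = 1: r = 39, s = 1 − 1·0 = 1, t = 0 − 1·1 = -1  (check: 174·1 + 135·(-1) = 39)
  q = 3: r = 18, s = 0 − 3·1 = -3, t = 1 − 3·(-1) = 4  (check: 174·(-3) + 135·4 = 18)
  q = 2: r = 3, s = 1 − 2·(-3) = 7, t = -1 − 2·4 = -9  (check: 174·7 + 135·(-9) = 3)
The row with r = 3 (the gcd) gives the Bezout coefficients s = 7, t = -9.
Result: 174 · (7) + 135 · (-9) = 3.

gcd(174, 135) = 3; s = 7, t = -9 (check: 174·7 + 135·(-9) = 3).


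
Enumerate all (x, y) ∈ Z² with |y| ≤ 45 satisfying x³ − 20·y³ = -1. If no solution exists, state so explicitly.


The equation is x³ - 20y³ = -1. For fixed y, x³ = 20·y³ − 1, so a solution requires the RHS to be a perfect cube.
Strategy: iterate y from -45 to 45, compute RHS = 20·y³ − 1, and check whether it is a (positive or negative) perfect cube.
Check small values of y:
  y = 0: RHS = -1 = (-1)³ ⇒ x = -1 works.
  y = 1: RHS = 19 is not a perfect cube.
  y = -1: RHS = -21 is not a perfect cube.
  y = 2: RHS = 159 is not a perfect cube.
  y = -2: RHS = -161 is not a perfect cube.
  y = 3: RHS = 539 is not a perfect cube.
  y = -3: RHS = -541 is not a perfect cube.
Continuing, at y = 7: RHS = 6859 = (19)³ ⇒ x = 19 works.
Searching the remaining y in |y| ≤ 45 finds no further solutions.
Collected solutions: (-1, 0), (19, 7).

Solutions (with |y| ≤ 45): (-1, 0), (19, 7).


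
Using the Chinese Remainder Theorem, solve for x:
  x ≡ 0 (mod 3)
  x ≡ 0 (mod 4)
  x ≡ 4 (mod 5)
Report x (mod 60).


Moduli 3, 4, 5 are pairwise coprime; by CRT there is a unique solution modulo M = 3 · 4 · 5 = 60.
Solve pairwise, accumulating the modulus:
  Start with x ≡ 0 (mod 3).
  Combine with x ≡ 0 (mod 4): since gcd(3, 4) = 1, we get a unique residue mod 12.
    Write x = 0 + 3·t and substitute into x ≡ 0 (mod 4): 3·t ≡ 0 − 0 = 0 (mod 4).
    The inverse of 3 mod 4 is 3 (since 3·3 = 9 = 2·4 + 1), so t ≡ 3·0 = 0 ≡ 0 (mod 4).
    Then x = 0 + 3·0 = 0, valid modulo lcm(3, 4) = 12: x ≡ 0 (mod 12).
  Combine with x ≡ 4 (mod 5): since gcd(12, 5) = 1, we get a unique residue mod 60.
    Write x = 0 + 12·t and substitute into x ≡ 4 (mod 5): 12·t ≡ 4 − 0 = 4 (mod 5).
    Reduce coefficients mod 5: 2·t ≡ 4 (mod 5).
    The inverse of 2 mod 5 is 3 (since 2·3 = 6 = 1·5 + 1), so t ≡ 3·4 = 12 ≡ 2 (mod 5).
    Then x = 0 + 12·2 = 24, valid modulo lcm(12, 5) = 60: x ≡ 24 (mod 60).
Verify: 24 mod 3 = 0 ✓, 24 mod 4 = 0 ✓, 24 mod 5 = 4 ✓.

x ≡ 24 (mod 60).


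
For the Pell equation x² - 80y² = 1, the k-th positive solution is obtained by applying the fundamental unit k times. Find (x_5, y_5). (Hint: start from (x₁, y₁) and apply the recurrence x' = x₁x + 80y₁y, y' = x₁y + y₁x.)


Step 1: Find the fundamental solution (x₁, y₁) of x² - 80y² = 1.
  Expand √80 as a continued fraction. a₀ = ⌊√80⌋ = 8; iterate m_{k+1} = d_k·a_k − m_k, d_{k+1} = (80 − m_{k+1}²)/d_k, a_{k+1} = ⌊(a₀ + m_{k+1})/d_{k+1}⌋ (starting m₀ = 0, d₀ = 1), with convergents p_k = a_k·p_{k-1} + p_{k-2}, q_k = a_k·q_{k-1} + q_{k-2} (p₋₁ = 1, q₋₁ = 0):
  k = 0: a₀ = 8; p₀/q₀ = 8/1; p₀² − 80·q₀² = 64 − 80 = -16.
  k = 1: m = 8, d = 16, a = ⌊(8 + 8)/16⌋ = 1; p/q = (1·8 + 1)/(1·1 + 0) = 9/1; p² − 80·q² = 81 − 80 = 1.
  The first convergent with p² − 80·q² = 1 gives the fundamental solution (x₁, y₁) = (9, 1).
Step 2: Apply the recurrence (x_{n+1}, y_{n+1}) = (x₁x_n + 80y₁y_n, x₁y_n + y₁x_n) repeatedly.
  From (x_1, y_1) = (9, 1): x_2 = 9·9 + 80·1·1 = 161; y_2 = 9·1 + 1·9 = 18.
  From (x_2, y_2) = (161, 18): x_3 = 9·161 + 80·1·18 = 2889; y_3 = 9·18 + 1·161 = 323.
  From (x_3, y_3) = (2889, 323): x_4 = 9·2889 + 80·1·323 = 51841; y_4 = 9·323 + 1·2889 = 5796.
  From (x_4, y_4) = (51841, 5796): x_5 = 9·51841 + 80·1·5796 = 930249; y_5 = 9·5796 + 1·51841 = 104005.
Step 3: Verify x_5² - 80·y_5² = 865363202001 - 865363202000 = 1 (should be 1). ✓

(x_1, y_1) = (9, 1); (x_5, y_5) = (930249, 104005).


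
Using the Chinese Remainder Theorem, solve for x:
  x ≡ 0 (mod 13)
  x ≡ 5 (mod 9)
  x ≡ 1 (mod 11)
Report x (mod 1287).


Moduli 13, 9, 11 are pairwise coprime; by CRT there is a unique solution modulo M = 13 · 9 · 11 = 1287.
Solve pairwise, accumulating the modulus:
  Start with x ≡ 0 (mod 13).
  Combine with x ≡ 5 (mod 9): since gcd(13, 9) = 1, we get a unique residue mod 117.
    Write x = 0 + 13·t and substitute into x ≡ 5 (mod 9): 13·t ≡ 5 − 0 = 5 (mod 9).
    Reduce coefficients mod 9: 4·t ≡ 5 (mod 9).
    The inverse of 4 mod 9 is 7 (since 4·7 = 28 = 3·9 + 1), so t ≡ 7·5 = 35 ≡ 8 (mod 9).
    Then x = 0 + 13·8 = 104, valid modulo lcm(13, 9) = 117: x ≡ 104 (mod 117).
  Combine with x ≡ 1 (mod 11): since gcd(117, 11) = 1, we get a unique residue mod 1287.
    Write x = 104 + 117·t and substitute into x ≡ 1 (mod 11): 117·t ≡ 1 − 104 = -103 (mod 11).
    Reduce coefficients mod 11: 7·t ≡ 7 (mod 11).
    The inverse of 7 mod 11 is 8 (since 7·8 = 56 = 5·11 + 1), so t ≡ 8·7 = 56 ≡ 1 (mod 11).
    Then x = 104 + 117·1 = 221, valid modulo lcm(117, 11) = 1287: x ≡ 221 (mod 1287).
Verify: 221 mod 13 = 0 ✓, 221 mod 9 = 5 ✓, 221 mod 11 = 1 ✓.

x ≡ 221 (mod 1287).


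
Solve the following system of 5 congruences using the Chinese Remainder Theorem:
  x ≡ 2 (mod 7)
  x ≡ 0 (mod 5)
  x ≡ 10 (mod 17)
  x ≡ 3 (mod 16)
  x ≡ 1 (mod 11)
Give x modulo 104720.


Product of moduli M = 7 · 5 · 17 · 16 · 11 = 104720.
Merge one congruence at a time:
  Start: x ≡ 2 (mod 7).
  Combine with x ≡ 0 (mod 5); new modulus lcm = 35.
    Write x = 2 + 7·t and substitute into x ≡ 0 (mod 5): 7·t ≡ 0 − 2 = -2 (mod 5).
    Reduce coefficients mod 5: 2·t ≡ 3 (mod 5).
    The inverse of 2 mod 5 is 3 (since 2·3 = 6 = 1·5 + 1), so t ≡ 3·3 = 9 ≡ 4 (mod 5).
    Then x = 2 + 7·4 = 30, valid modulo lcm(7, 5) = 35: x ≡ 30 (mod 35).
  Combine with x ≡ 10 (mod 17); new modulus lcm = 595.
    Write x = 30 + 35·t and substitute into x ≡ 10 (mod 17): 35·t ≡ 10 − 30 = -20 (mod 17).
    Reduce coefficients mod 17: 1·t ≡ 14 (mod 17).
    So t ≡ 14 (mod 17).
    Then x = 30 + 35·14 = 520, valid modulo lcm(35, 17) = 595: x ≡ 520 (mod 595).
  Combine with x ≡ 3 (mod 16); new modulus lcm = 9520.
    Write x = 520 + 595·t and substitute into x ≡ 3 (mod 16): 595·t ≡ 3 − 520 = -517 (mod 16).
    Reduce coefficients mod 16: 3·t ≡ 11 (mod 16).
    The inverse of 3 mod 16 is 11 (since 3·11 = 33 = 2·16 + 1), so t ≡ 11·11 = 121 ≡ 9 (mod 16).
    Then x = 520 + 595·9 = 5875, valid modulo lcm(595, 16) = 9520: x ≡ 5875 (mod 9520).
  Combine with x ≡ 1 (mod 11); new modulus lcm = 104720.
    Write x = 5875 + 9520·t and substitute into x ≡ 1 (mod 11): 9520·t ≡ 1 − 5875 = -5874 (mod 11).
    Reduce coefficients mod 11: 5·t ≡ 0 (mod 11).
    The inverse of 5 mod 11 is 9 (since 5·9 = 45 = 4·11 + 1), so t ≡ 9·0 = 0 ≡ 0 (mod 11).
    Then x = 5875 + 9520·0 = 5875, valid modulo lcm(9520, 11) = 104720: x ≡ 5875 (mod 104720).
Verify against each original: 5875 mod 7 = 2, 5875 mod 5 = 0, 5875 mod 17 = 10, 5875 mod 16 = 3, 5875 mod 11 = 1.

x ≡ 5875 (mod 104720).


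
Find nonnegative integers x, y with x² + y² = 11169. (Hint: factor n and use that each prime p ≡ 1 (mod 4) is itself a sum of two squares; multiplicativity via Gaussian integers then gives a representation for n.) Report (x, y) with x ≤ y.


Step 1: Factor n = 11169 = 3^2 · 17 · 73.
Step 2: Check the mod-4 condition on each prime factor: 3 ≡ 3 (mod 4), exponent 2 (must be even); 17 ≡ 1 (mod 4), exponent 1; 73 ≡ 1 (mod 4), exponent 1.
All primes ≡ 3 (mod 4) appear to even exponent (or don't appear), so by the two-squares theorem n IS expressible as a sum of two squares.
Step 3: Build a representation. Group n = k² · m with k = 3 and m = 17 · 73 = 1241 (a product of primes ≡ 1 (mod 4)); a representation of m scales to one of n via (k·x)² + (k·y)² = k²(x² + y²). Each prime p ≡ 1 (mod 4) is itself a sum of two squares; find a² by testing p − a² for a perfect square:
  17: 17 − 1² = 16 = 4² ⇒ 17 = 1² + 4².
  73: 73 − 1² = 72, 73 − 2² = 69, 73 − 3² = 64 = 8² ⇒ 73 = 3² + 8².
  Combine using the Brahmagupta–Fibonacci identity (a² + b²)(c² + d²) = (ac − bd)² + (ad + bc)² = (ac + bd)² + (ad − bc)²:
  17 · 73 = 1241: from (1² + 4²)(3² + 8²), take (1·3 − 4·8, 1·8 + 4·3) = (3 − 32, 8 + 12) = (-29, 20); dropping signs (only squares matter) gives (29, 20); check 29² + 20² = 841 + 400 = 1241 ✓.
  Scale by k = 3: (3·29, 3·20) = (87, 60).
Step 4: Order so x ≤ y and verify: 60² + 87² = 3600 + 7569 = 11169 = n. ✓

n = 11169 = 60² + 87² (one valid representation with x ≤ y).


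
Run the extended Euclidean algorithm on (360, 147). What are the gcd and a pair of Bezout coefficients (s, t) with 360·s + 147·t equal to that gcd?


Euclidean algorithm on (360, 147) — divide until remainder is 0:
  360 = 2 · 147 + 66
  147 = 2 · 66 + 15
  66 = 4 · 15 + 6
  15 = 2 · 6 + 3
  6 = 2 · 3 + 0
gcd(360, 147) = 3.
Track Bezout coefficients alongside the remainders: start with r₀ = 360 = a·1 + b·0 (s = 1, t = 0) and r₁ = 147 = a·0 + b·1 (s = 0, t = 1); each new remainder r_{k+1} = r_{k-1} − q_k·r_k inherits s_{k+1} = s_{k-1} − q_k·s_k, t_{k+1} = t_{k-1} − q_k·t_k, so r_k = a·s_k + b·t_k at every step:
  q = 2: r = 66, s = 1 − 2·0 = 1, t = 0 − 2·1 = -2  (check: 360·1 + 147·(-2) = 66)
  q = 2: r = 15, s = 0 − 2·1 = -2, t = 1 − 2·(-2) = 5  (check: 360·(-2) + 147·5 = 15)
  q = 4: r = 6, s = 1 − 4·(-2) = 9, t = -2 − 4·5 = -22  (check: 360·9 + 147·(-22) = 6)
  q = 2: r = 3, s = -2 − 2·9 = -20, t = 5 − 2·(-22) = 49  (check: 360·(-20) + 147·49 = 3)
The row with r = 3 (the gcd) gives the Bezout coefficients s = -20, t = 49.
Result: 360 · (-20) + 147 · (49) = 3.

gcd(360, 147) = 3; s = -20, t = 49 (check: 360·(-20) + 147·49 = 3).


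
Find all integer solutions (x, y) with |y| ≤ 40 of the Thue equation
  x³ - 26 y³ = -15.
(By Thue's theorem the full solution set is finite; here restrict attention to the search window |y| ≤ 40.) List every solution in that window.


The equation is x³ - 26y³ = -15. For fixed y, x³ = 26·y³ − 15, so a solution requires the RHS to be a perfect cube.
Strategy: iterate y from -40 to 40, compute RHS = 26·y³ − 15, and check whether it is a (positive or negative) perfect cube.
Check small values of y:
  y = 0: RHS = -15 is not a perfect cube.
  y = 1: RHS = 11 is not a perfect cube.
  y = -1: RHS = -41 is not a perfect cube.
  y = 2: RHS = 193 is not a perfect cube.
  y = -2: RHS = -223 is not a perfect cube.
  y = 3: RHS = 687 is not a perfect cube.
  y = -3: RHS = -717 is not a perfect cube.
Continuing the search up to |y| = 40 finds no solutions either.
No (x, y) in the scanned range satisfies the equation.

No integer solutions with |y| ≤ 40.


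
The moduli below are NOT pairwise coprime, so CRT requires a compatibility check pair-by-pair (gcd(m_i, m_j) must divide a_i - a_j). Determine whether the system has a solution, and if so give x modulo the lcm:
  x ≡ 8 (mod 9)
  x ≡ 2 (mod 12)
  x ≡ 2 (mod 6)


Moduli 9, 12, 6 are not pairwise coprime, so CRT works modulo lcm(m_i) when all pairwise compatibility conditions hold.
Pairwise compatibility: gcd(m_i, m_j) must divide a_i - a_j for every pair.
Merge one congruence at a time:
  Start: x ≡ 8 (mod 9).
  Combine with x ≡ 2 (mod 12): gcd(9, 12) = 3; 2 - 8 = -6, which IS divisible by 3, so compatible.
    Write x = 8 + 9·t and substitute into x ≡ 2 (mod 12): 9·t ≡ 2 − 8 = -6 (mod 12).
    Divide the congruence (and modulus) by g = 3: 3·t ≡ -2 (mod 4).
    Reduce coefficients mod 4: 3·t ≡ 2 (mod 4).
    The inverse of 3 mod 4 is 3 (since 3·3 = 9 = 2·4 + 1), so t ≡ 3·2 = 6 ≡ 2 (mod 4).
    Then x = 8 + 9·2 = 26, valid modulo lcm(9, 12) = 36: x ≡ 26 (mod 36).
  Combine with x ≡ 2 (mod 6): gcd(36, 6) = 6; 2 - 26 = -24, which IS divisible by 6, so compatible.
    Write x = 26 + 36·t and substitute into x ≡ 2 (mod 6): 36·t ≡ 2 − 26 = -24 (mod 6).
    Divide the congruence (and modulus) by g = 6: 6·t ≡ -4 (mod 1).
    Modulo 1 every t works; take t = 0.
    Then x = 26 + 36·0 = 26, valid modulo lcm(36, 6) = 36: x ≡ 26 (mod 36).
Verify: 26 mod 9 = 8, 26 mod 12 = 2, 26 mod 6 = 2.

x ≡ 26 (mod 36).


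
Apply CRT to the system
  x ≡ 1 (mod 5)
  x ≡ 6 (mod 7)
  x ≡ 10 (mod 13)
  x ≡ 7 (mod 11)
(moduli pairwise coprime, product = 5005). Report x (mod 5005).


Product of moduli M = 5 · 7 · 13 · 11 = 5005.
Merge one congruence at a time:
  Start: x ≡ 1 (mod 5).
  Combine with x ≡ 6 (mod 7); new modulus lcm = 35.
    Write x = 1 + 5·t and substitute into x ≡ 6 (mod 7): 5·t ≡ 6 − 1 = 5 (mod 7).
    The inverse of 5 mod 7 is 3 (since 5·3 = 15 = 2·7 + 1), so t ≡ 3·5 = 15 ≡ 1 (mod 7).
    Then x = 1 + 5·1 = 6, valid modulo lcm(5, 7) = 35: x ≡ 6 (mod 35).
  Combine with x ≡ 10 (mod 13); new modulus lcm = 455.
    Write x = 6 + 35·t and substitute into x ≡ 10 (mod 13): 35·t ≡ 10 − 6 = 4 (mod 13).
    Reduce coefficients mod 13: 9·t ≡ 4 (mod 13).
    The inverse of 9 mod 13 is 3 (since 9·3 = 27 = 2·13 + 1), so t ≡ 3·4 = 12 ≡ 12 (mod 13).
    Then x = 6 + 35·12 = 426, valid modulo lcm(35, 13) = 455: x ≡ 426 (mod 455).
  Combine with x ≡ 7 (mod 11); new modulus lcm = 5005.
    Write x = 426 + 455·t and substitute into x ≡ 7 (mod 11): 455·t ≡ 7 − 426 = -419 (mod 11).
    Reduce coefficients mod 11: 4·t ≡ 10 (mod 11).
    The inverse of 4 mod 11 is 3 (since 4·3 = 12 = 1·11 + 1), so t ≡ 3·10 = 30 ≡ 8 (mod 11).
    Then x = 426 + 455·8 = 4066, valid modulo lcm(455, 11) = 5005: x ≡ 4066 (mod 5005).
Verify against each original: 4066 mod 5 = 1, 4066 mod 7 = 6, 4066 mod 13 = 10, 4066 mod 11 = 7.

x ≡ 4066 (mod 5005).


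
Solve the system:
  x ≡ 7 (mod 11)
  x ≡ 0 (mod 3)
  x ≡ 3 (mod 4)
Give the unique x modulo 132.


Moduli 11, 3, 4 are pairwise coprime; by CRT there is a unique solution modulo M = 11 · 3 · 4 = 132.
Solve pairwise, accumulating the modulus:
  Start with x ≡ 7 (mod 11).
  Combine with x ≡ 0 (mod 3): since gcd(11, 3) = 1, we get a unique residue mod 33.
    Write x = 7 + 11·t and substitute into x ≡ 0 (mod 3): 11·t ≡ 0 − 7 = -7 (mod 3).
    Reduce coefficients mod 3: 2·t ≡ 2 (mod 3).
    The inverse of 2 mod 3 is 2 (since 2·2 = 4 = 1·3 + 1), so t ≡ 2·2 = 4 ≡ 1 (mod 3).
    Then x = 7 + 11·1 = 18, valid modulo lcm(11, 3) = 33: x ≡ 18 (mod 33).
  Combine with x ≡ 3 (mod 4): since gcd(33, 4) = 1, we get a unique residue mod 132.
    Write x = 18 + 33·t and substitute into x ≡ 3 (mod 4): 33·t ≡ 3 − 18 = -15 (mod 4).
    Reduce coefficients mod 4: 1·t ≡ 1 (mod 4).
    So t ≡ 1 (mod 4).
    Then x = 18 + 33·1 = 51, valid modulo lcm(33, 4) = 132: x ≡ 51 (mod 132).
Verify: 51 mod 11 = 7 ✓, 51 mod 3 = 0 ✓, 51 mod 4 = 3 ✓.

x ≡ 51 (mod 132).


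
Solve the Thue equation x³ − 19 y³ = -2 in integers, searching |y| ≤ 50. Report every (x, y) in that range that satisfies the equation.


The equation is x³ - 19y³ = -2. For fixed y, x³ = 19·y³ − 2, so a solution requires the RHS to be a perfect cube.
Strategy: iterate y from -50 to 50, compute RHS = 19·y³ − 2, and check whether it is a (positive or negative) perfect cube.
Check small values of y:
  y = 0: RHS = -2 is not a perfect cube.
  y = 1: RHS = 17 is not a perfect cube.
  y = -1: RHS = -21 is not a perfect cube.
  y = 2: RHS = 150 is not a perfect cube.
  y = -2: RHS = -154 is not a perfect cube.
  y = 3: RHS = 511 is not a perfect cube.
  y = -3: RHS = -515 is not a perfect cube.
Continuing the search up to |y| = 50 finds no solutions either.
No (x, y) in the scanned range satisfies the equation.

No integer solutions with |y| ≤ 50.


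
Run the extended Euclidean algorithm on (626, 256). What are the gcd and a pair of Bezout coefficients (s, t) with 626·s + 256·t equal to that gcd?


Euclidean algorithm on (626, 256) — divide until remainder is 0:
  626 = 2 · 256 + 114
  256 = 2 · 114 + 28
  114 = 4 · 28 + 2
  28 = 14 · 2 + 0
gcd(626, 256) = 2.
Track Bezout coefficients alongside the remainders: start with r₀ = 626 = a·1 + b·0 (s = 1, t = 0) and r₁ = 256 = a·0 + b·1 (s = 0, t = 1); each new remainder r_{k+1} = r_{k-1} − q_k·r_k inherits s_{k+1} = s_{k-1} − q_k·s_k, t_{k+1} = t_{k-1} − q_k·t_k, so r_k = a·s_k + b·t_k at every step:
  q = 2: r = 114, s = 1 − 2·0 = 1, t = 0 − 2·1 = -2  (check: 626·1 + 256·(-2) = 114)
  q = 2: r = 28, s = 0 − 2·1 = -2, t = 1 − 2·(-2) = 5  (check: 626·(-2) + 256·5 = 28)
  q = 4: r = 2, s = 1 − 4·(-2) = 9, t = -2 − 4·5 = -22  (check: 626·9 + 256·(-22) = 2)
The row with r = 2 (the gcd) gives the Bezout coefficients s = 9, t = -22.
Result: 626 · (9) + 256 · (-22) = 2.

gcd(626, 256) = 2; s = 9, t = -22 (check: 626·9 + 256·(-22) = 2).


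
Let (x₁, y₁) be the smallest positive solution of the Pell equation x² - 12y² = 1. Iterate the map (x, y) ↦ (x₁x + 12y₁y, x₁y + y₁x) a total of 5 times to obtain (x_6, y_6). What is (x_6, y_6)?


Step 1: Find the fundamental solution (x₁, y₁) of x² - 12y² = 1.
  Expand √12 as a continued fraction. a₀ = ⌊√12⌋ = 3; iterate m_{k+1} = d_k·a_k − m_k, d_{k+1} = (12 − m_{k+1}²)/d_k, a_{k+1} = ⌊(a₀ + m_{k+1})/d_{k+1}⌋ (starting m₀ = 0, d₀ = 1), with convergents p_k = a_k·p_{k-1} + p_{k-2}, q_k = a_k·q_{k-1} + q_{k-2} (p₋₁ = 1, q₋₁ = 0):
  k = 0: a₀ = 3; p₀/q₀ = 3/1; p₀² − 12·q₀² = 9 − 12 = -3.
  k = 1: m = 3, d = 3, a = ⌊(3 + 3)/3⌋ = 2; p/q = (2·3 + 1)/(2·1 + 0) = 7/2; p² − 12·q² = 49 − 48 = 1.
  The first convergent with p² − 12·q² = 1 gives the fundamental solution (x₁, y₁) = (7, 2).
Step 2: Apply the recurrence (x_{n+1}, y_{n+1}) = (x₁x_n + 12y₁y_n, x₁y_n + y₁x_n) repeatedly.
  From (x_1, y_1) = (7, 2): x_2 = 7·7 + 12·2·2 = 97; y_2 = 7·2 + 2·7 = 28.
  From (x_2, y_2) = (97, 28): x_3 = 7·97 + 12·2·28 = 1351; y_3 = 7·28 + 2·97 = 390.
  From (x_3, y_3) = (1351, 390): x_4 = 7·1351 + 12·2·390 = 18817; y_4 = 7·390 + 2·1351 = 5432.
  From (x_4, y_4) = (18817, 5432): x_5 = 7·18817 + 12·2·5432 = 262087; y_5 = 7·5432 + 2·18817 = 75658.
  From (x_5, y_5) = (262087, 75658): x_6 = 7·262087 + 12·2·75658 = 3650401; y_6 = 7·75658 + 2·262087 = 1053780.
Step 3: Verify x_6² - 12·y_6² = 13325427460801 - 13325427460800 = 1 (should be 1). ✓

(x_1, y_1) = (7, 2); (x_6, y_6) = (3650401, 1053780).


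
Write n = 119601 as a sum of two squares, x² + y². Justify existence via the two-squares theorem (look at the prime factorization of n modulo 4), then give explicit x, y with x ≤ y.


Step 1: Factor n = 119601 = 3^2 · 97 · 137.
Step 2: Check the mod-4 condition on each prime factor: 3 ≡ 3 (mod 4), exponent 2 (must be even); 97 ≡ 1 (mod 4), exponent 1; 137 ≡ 1 (mod 4), exponent 1.
All primes ≡ 3 (mod 4) appear to even exponent (or don't appear), so by the two-squares theorem n IS expressible as a sum of two squares.
Step 3: Build a representation. Group n = k² · m with k = 3 and m = 97 · 137 = 13289 (a product of primes ≡ 1 (mod 4)); a representation of m scales to one of n via (k·x)² + (k·y)² = k²(x² + y²). Each prime p ≡ 1 (mod 4) is itself a sum of two squares; find a² by testing p − a² for a perfect square:
  97: 97 − 1² = 96, 97 − 2² = 93, 97 − 3² = 88, 97 − 4² = 81 = 9² ⇒ 97 = 4² + 9².
  137: 137 − 1² = 136, 137 − 2² = 133, 137 − 3² = 128, 137 − 4² = 121 = 11² ⇒ 137 = 4² + 11².
  Combine using the Brahmagupta–Fibonacci identity (a² + b²)(c² + d²) = (ac − bd)² + (ad + bc)² = (ac + bd)² + (ad − bc)²:
  97 · 137 = 13289: from (4² + 9²)(4² + 11²), take (4·4 − 9·11, 4·11 + 9·4) = (16 − 99, 44 + 36) = (-83, 80); dropping signs (only squares matter) gives (83, 80); check 83² + 80² = 6889 + 6400 = 13289 ✓.
  Scale by k = 3: (3·83, 3·80) = (249, 240).
Step 4: Order so x ≤ y and verify: 240² + 249² = 57600 + 62001 = 119601 = n. ✓

n = 119601 = 240² + 249² (one valid representation with x ≤ y).


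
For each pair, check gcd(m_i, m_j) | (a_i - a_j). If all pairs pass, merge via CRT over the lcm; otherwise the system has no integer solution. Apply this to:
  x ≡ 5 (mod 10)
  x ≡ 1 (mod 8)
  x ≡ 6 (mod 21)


Moduli 10, 8, 21 are not pairwise coprime, so CRT works modulo lcm(m_i) when all pairwise compatibility conditions hold.
Pairwise compatibility: gcd(m_i, m_j) must divide a_i - a_j for every pair.
Merge one congruence at a time:
  Start: x ≡ 5 (mod 10).
  Combine with x ≡ 1 (mod 8): gcd(10, 8) = 2; 1 - 5 = -4, which IS divisible by 2, so compatible.
    Write x = 5 + 10·t and substitute into x ≡ 1 (mod 8): 10·t ≡ 1 − 5 = -4 (mod 8).
    Divide the congruence (and modulus) by g = 2: 5·t ≡ -2 (mod 4).
    Reduce coefficients mod 4: 1·t ≡ 2 (mod 4).
    So t ≡ 2 (mod 4).
    Then x = 5 + 10·2 = 25, valid modulo lcm(10, 8) = 40: x ≡ 25 (mod 40).
  Combine with x ≡ 6 (mod 21): gcd(40, 21) = 1; 6 - 25 = -19, which IS divisible by 1, so compatible.
    Write x = 25 + 40·t and substitute into x ≡ 6 (mod 21): 40·t ≡ 6 − 25 = -19 (mod 21).
    Reduce coefficients mod 21: 19·t ≡ 2 (mod 21).
    The inverse of 19 mod 21 is 10 (since 19·10 = 190 = 9·21 + 1), so t ≡ 10·2 = 20 ≡ 20 (mod 21).
    Then x = 25 + 40·20 = 825, valid modulo lcm(40, 21) = 840: x ≡ 825 (mod 840).
Verify: 825 mod 10 = 5, 825 mod 8 = 1, 825 mod 21 = 6.

x ≡ 825 (mod 840).


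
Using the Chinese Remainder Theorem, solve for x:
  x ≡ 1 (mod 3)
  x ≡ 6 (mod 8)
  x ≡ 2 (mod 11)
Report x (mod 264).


Moduli 3, 8, 11 are pairwise coprime; by CRT there is a unique solution modulo M = 3 · 8 · 11 = 264.
Solve pairwise, accumulating the modulus:
  Start with x ≡ 1 (mod 3).
  Combine with x ≡ 6 (mod 8): since gcd(3, 8) = 1, we get a unique residue mod 24.
    Write x = 1 + 3·t and substitute into x ≡ 6 (mod 8): 3·t ≡ 6 − 1 = 5 (mod 8).
    The inverse of 3 mod 8 is 3 (since 3·3 = 9 = 1·8 + 1), so t ≡ 3·5 = 15 ≡ 7 (mod 8).
    Then x = 1 + 3·7 = 22, valid modulo lcm(3, 8) = 24: x ≡ 22 (mod 24).
  Combine with x ≡ 2 (mod 11): since gcd(24, 11) = 1, we get a unique residue mod 264.
    Write x = 22 + 24·t and substitute into x ≡ 2 (mod 11): 24·t ≡ 2 − 22 = -20 (mod 11).
    Reduce coefficients mod 11: 2·t ≡ 2 (mod 11).
    The inverse of 2 mod 11 is 6 (since 2·6 = 12 = 1·11 + 1), so t ≡ 6·2 = 12 ≡ 1 (mod 11).
    Then x = 22 + 24·1 = 46, valid modulo lcm(24, 11) = 264: x ≡ 46 (mod 264).
Verify: 46 mod 3 = 1 ✓, 46 mod 8 = 6 ✓, 46 mod 11 = 2 ✓.

x ≡ 46 (mod 264).


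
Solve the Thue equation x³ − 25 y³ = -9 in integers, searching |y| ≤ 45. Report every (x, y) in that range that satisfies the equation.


The equation is x³ - 25y³ = -9. For fixed y, x³ = 25·y³ − 9, so a solution requires the RHS to be a perfect cube.
Strategy: iterate y from -45 to 45, compute RHS = 25·y³ − 9, and check whether it is a (positive or negative) perfect cube.
Check small values of y:
  y = 0: RHS = -9 is not a perfect cube.
  y = 1: RHS = 16 is not a perfect cube.
  y = -1: RHS = -34 is not a perfect cube.
  y = 2: RHS = 191 is not a perfect cube.
  y = -2: RHS = -209 is not a perfect cube.
  y = 3: RHS = 666 is not a perfect cube.
  y = -3: RHS = -684 is not a perfect cube.
Continuing the search up to |y| = 45 finds no solutions either.
No (x, y) in the scanned range satisfies the equation.

No integer solutions with |y| ≤ 45.


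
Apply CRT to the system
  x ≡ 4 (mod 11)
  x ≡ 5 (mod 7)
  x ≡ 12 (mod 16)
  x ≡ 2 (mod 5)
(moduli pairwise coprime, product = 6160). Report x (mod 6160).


Product of moduli M = 11 · 7 · 16 · 5 = 6160.
Merge one congruence at a time:
  Start: x ≡ 4 (mod 11).
  Combine with x ≡ 5 (mod 7); new modulus lcm = 77.
    Write x = 4 + 11·t and substitute into x ≡ 5 (mod 7): 11·t ≡ 5 − 4 = 1 (mod 7).
    Reduce coefficients mod 7: 4·t ≡ 1 (mod 7).
    The inverse of 4 mod 7 is 2 (since 4·2 = 8 = 1·7 + 1), so t ≡ 2·1 = 2 ≡ 2 (mod 7).
    Then x = 4 + 11·2 = 26, valid modulo lcm(11, 7) = 77: x ≡ 26 (mod 77).
  Combine with x ≡ 12 (mod 16); new modulus lcm = 1232.
    Write x = 26 + 77·t and substitute into x ≡ 12 (mod 16): 77·t ≡ 12 − 26 = -14 (mod 16).
    Reduce coefficients mod 16: 13·t ≡ 2 (mod 16).
    The inverse of 13 mod 16 is 5 (since 13·5 = 65 = 4·16 + 1), so t ≡ 5·2 = 10 ≡ 10 (mod 16).
    Then x = 26 + 77·10 = 796, valid modulo lcm(77, 16) = 1232: x ≡ 796 (mod 1232).
  Combine with x ≡ 2 (mod 5); new modulus lcm = 6160.
    Write x = 796 + 1232·t and substitute into x ≡ 2 (mod 5): 1232·t ≡ 2 − 796 = -794 (mod 5).
    Reduce coefficients mod 5: 2·t ≡ 1 (mod 5).
    The inverse of 2 mod 5 is 3 (since 2·3 = 6 = 1·5 + 1), so t ≡ 3·1 = 3 ≡ 3 (mod 5).
    Then x = 796 + 1232·3 = 4492, valid modulo lcm(1232, 5) = 6160: x ≡ 4492 (mod 6160).
Verify against each original: 4492 mod 11 = 4, 4492 mod 7 = 5, 4492 mod 16 = 12, 4492 mod 5 = 2.

x ≡ 4492 (mod 6160).


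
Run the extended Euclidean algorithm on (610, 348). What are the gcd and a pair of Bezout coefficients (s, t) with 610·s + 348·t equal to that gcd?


Euclidean algorithm on (610, 348) — divide until remainder is 0:
  610 = 1 · 348 + 262
  348 = 1 · 262 + 86
  262 = 3 · 86 + 4
  86 = 21 · 4 + 2
  4 = 2 · 2 + 0
gcd(610, 348) = 2.
Track Bezout coefficients alongside the remainders: start with r₀ = 610 = a·1 + b·0 (s = 1, t = 0) and r₁ = 348 = a·0 + b·1 (s = 0, t = 1); each new remainder r_{k+1} = r_{k-1} − q_k·r_k inherits s_{k+1} = s_{k-1} − q_k·s_k, t_{k+1} = t_{k-1} − q_k·t_k, so r_k = a·s_k + b·t_k at every step:
  q = 1: r = 262, s = 1 − 1·0 = 1, t = 0 − 1·1 = -1  (check: 610·1 + 348·(-1) = 262)
  q = 1: r = 86, s = 0 − 1·1 = -1, t = 1 − 1·(-1) = 2  (check: 610·(-1) + 348·2 = 86)
  q = 3: r = 4, s = 1 − 3·(-1) = 4, t = -1 − 3·2 = -7  (check: 610·4 + 348·(-7) = 4)
  q = 21: r = 2, s = -1 − 21·4 = -85, t = 2 − 21·(-7) = 149  (check: 610·(-85) + 348·149 = 2)
The row with r = 2 (the gcd) gives the Bezout coefficients s = -85, t = 149.
Result: 610 · (-85) + 348 · (149) = 2.

gcd(610, 348) = 2; s = -85, t = 149 (check: 610·(-85) + 348·149 = 2).


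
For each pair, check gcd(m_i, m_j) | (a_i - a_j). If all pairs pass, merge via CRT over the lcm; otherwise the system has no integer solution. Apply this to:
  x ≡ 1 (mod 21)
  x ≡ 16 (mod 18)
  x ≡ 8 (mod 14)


Moduli 21, 18, 14 are not pairwise coprime, so CRT works modulo lcm(m_i) when all pairwise compatibility conditions hold.
Pairwise compatibility: gcd(m_i, m_j) must divide a_i - a_j for every pair.
Merge one congruence at a time:
  Start: x ≡ 1 (mod 21).
  Combine with x ≡ 16 (mod 18): gcd(21, 18) = 3; 16 - 1 = 15, which IS divisible by 3, so compatible.
    Write x = 1 + 21·t and substitute into x ≡ 16 (mod 18): 21·t ≡ 16 − 1 = 15 (mod 18).
    Divide the congruence (and modulus) by g = 3: 7·t ≡ 5 (mod 6).
    Reduce coefficients mod 6: 1·t ≡ 5 (mod 6).
    So t ≡ 5 (mod 6).
    Then x = 1 + 21·5 = 106, valid modulo lcm(21, 18) = 126: x ≡ 106 (mod 126).
  Combine with x ≡ 8 (mod 14): gcd(126, 14) = 14; 8 - 106 = -98, which IS divisible by 14, so compatible.
    Write x = 106 + 126·t and substitute into x ≡ 8 (mod 14): 126·t ≡ 8 − 106 = -98 (mod 14).
    Divide the congruence (and modulus) by g = 14: 9·t ≡ -7 (mod 1).
    Modulo 1 every t works; take t = 0.
    Then x = 106 + 126·0 = 106, valid modulo lcm(126, 14) = 126: x ≡ 106 (mod 126).
Verify: 106 mod 21 = 1, 106 mod 18 = 16, 106 mod 14 = 8.

x ≡ 106 (mod 126).


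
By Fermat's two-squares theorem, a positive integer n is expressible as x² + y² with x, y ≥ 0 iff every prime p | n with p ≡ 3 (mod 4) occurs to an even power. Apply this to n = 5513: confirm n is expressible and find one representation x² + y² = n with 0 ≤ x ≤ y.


Step 1: Factor n = 5513 = 37 · 149.
Step 2: Check the mod-4 condition on each prime factor: 37 ≡ 1 (mod 4), exponent 1; 149 ≡ 1 (mod 4), exponent 1.
All primes ≡ 3 (mod 4) appear to even exponent (or don't appear), so by the two-squares theorem n IS expressible as a sum of two squares.
Step 3: Build a representation. Here n = 37 · 149 is a product of primes ≡ 1 (mod 4). Each prime p ≡ 1 (mod 4) is itself a sum of two squares; find a² by testing p − a² for a perfect square:
  37: 37 − 1² = 36 = 6² ⇒ 37 = 1² + 6².
  149: 149 − 1² = 148, 149 − 2² = 145, 149 − 3² = 140, 149 − 4² = 133, 149 − 5² = 124, 149 − 6² = 113, 149 − 7² = 100 = 10² ⇒ 149 = 7² + 10².
  Combine using the Brahmagupta–Fibonacci identity (a² + b²)(c² + d²) = (ac − bd)² + (ad + bc)² = (ac + bd)² + (ad − bc)²:
  37 · 149 = 5513: from (1² + 6²)(7² + 10²), take (1·7 − 6·10, 1·10 + 6·7) = (7 − 60, 10 + 42) = (-53, 52); dropping signs (only squares matter) gives (53, 52); check 53² + 52² = 2809 + 2704 = 5513 ✓.
Step 4: Order so x ≤ y and verify: 52² + 53² = 2704 + 2809 = 5513 = n. ✓

n = 5513 = 52² + 53² (one valid representation with x ≤ y).


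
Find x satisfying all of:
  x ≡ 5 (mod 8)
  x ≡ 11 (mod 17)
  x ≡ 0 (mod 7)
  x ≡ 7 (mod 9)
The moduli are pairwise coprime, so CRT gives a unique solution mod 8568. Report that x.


Product of moduli M = 8 · 17 · 7 · 9 = 8568.
Merge one congruence at a time:
  Start: x ≡ 5 (mod 8).
  Combine with x ≡ 11 (mod 17); new modulus lcm = 136.
    Write x = 5 + 8·t and substitute into x ≡ 11 (mod 17): 8·t ≡ 11 − 5 = 6 (mod 17).
    The inverse of 8 mod 17 is 15 (since 8·15 = 120 = 7·17 + 1), so t ≡ 15·6 = 90 ≡ 5 (mod 17).
    Then x = 5 + 8·5 = 45, valid modulo lcm(8, 17) = 136: x ≡ 45 (mod 136).
  Combine with x ≡ 0 (mod 7); new modulus lcm = 952.
    Write x = 45 + 136·t and substitute into x ≡ 0 (mod 7): 136·t ≡ 0 − 45 = -45 (mod 7).
    Reduce coefficients mod 7: 3·t ≡ 4 (mod 7).
    The inverse of 3 mod 7 is 5 (since 3·5 = 15 = 2·7 + 1), so t ≡ 5·4 = 20 ≡ 6 (mod 7).
    Then x = 45 + 136·6 = 861, valid modulo lcm(136, 7) = 952: x ≡ 861 (mod 952).
  Combine with x ≡ 7 (mod 9); new modulus lcm = 8568.
    Write x = 861 + 952·t and substitute into x ≡ 7 (mod 9): 952·t ≡ 7 − 861 = -854 (mod 9).
    Reduce coefficients mod 9: 7·t ≡ 1 (mod 9).
    The inverse of 7 mod 9 is 4 (since 7·4 = 28 = 3·9 + 1), so t ≡ 4·1 = 4 ≡ 4 (mod 9).
    Then x = 861 + 952·4 = 4669, valid modulo lcm(952, 9) = 8568: x ≡ 4669 (mod 8568).
Verify against each original: 4669 mod 8 = 5, 4669 mod 17 = 11, 4669 mod 7 = 0, 4669 mod 9 = 7.

x ≡ 4669 (mod 8568).


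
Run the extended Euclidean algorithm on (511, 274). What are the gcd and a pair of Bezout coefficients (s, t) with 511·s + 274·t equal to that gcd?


Euclidean algorithm on (511, 274) — divide until remainder is 0:
  511 = 1 · 274 + 237
  274 = 1 · 237 + 37
  237 = 6 · 37 + 15
  37 = 2 · 15 + 7
  15 = 2 · 7 + 1
  7 = 7 · 1 + 0
gcd(511, 274) = 1.
Track Bezout coefficients alongside the remainders: start with r₀ = 511 = a·1 + b·0 (s = 1, t = 0) and r₁ = 274 = a·0 + b·1 (s = 0, t = 1); each new remainder r_{k+1} = r_{k-1} − q_k·r_k inherits s_{k+1} = s_{k-1} − q_k·s_k, t_{k+1} = t_{k-1} − q_k·t_k, so r_k = a·s_k + b·t_k at every step:
  q = 1: r = 237, s = 1 − 1·0 = 1, t = 0 − 1·1 = -1  (check: 511·1 + 274·(-1) = 237)
  q = 1: r = 37, s = 0 − 1·1 = -1, t = 1 − 1·(-1) = 2  (check: 511·(-1) + 274·2 = 37)
  q = 6: r = 15, s = 1 − 6·(-1) = 7, t = -1 − 6·2 = -13  (check: 511·7 + 274·(-13) = 15)
  q = 2: r = 7, s = -1 − 2·7 = -15, t = 2 − 2·(-13) = 28  (check: 511·(-15) + 274·28 = 7)
  q = 2: r = 1, s = 7 − 2·(-15) = 37, t = -13 − 2·28 = -69  (check: 511·37 + 274·(-69) = 1)
The row with r = 1 (the gcd) gives the Bezout coefficients s = 37, t = -69.
Result: 511 · (37) + 274 · (-69) = 1.

gcd(511, 274) = 1; s = 37, t = -69 (check: 511·37 + 274·(-69) = 1).


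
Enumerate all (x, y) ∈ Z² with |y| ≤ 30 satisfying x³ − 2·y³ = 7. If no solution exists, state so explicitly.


The equation is x³ - 2y³ = 7. For fixed y, x³ = 2·y³ + 7, so a solution requires the RHS to be a perfect cube.
Strategy: iterate y from -30 to 30, compute RHS = 2·y³ + 7, and check whether it is a (positive or negative) perfect cube.
Check small values of y:
  y = 0: RHS = 7 is not a perfect cube.
  y = 1: RHS = 9 is not a perfect cube.
  y = -1: RHS = 5 is not a perfect cube.
  y = 2: RHS = 23 is not a perfect cube.
  y = -2: RHS = -9 is not a perfect cube.
  y = 3: RHS = 61 is not a perfect cube.
  y = -3: RHS = -47 is not a perfect cube.
Continuing the search up to |y| = 30 finds no solutions either.
No (x, y) in the scanned range satisfies the equation.

No integer solutions with |y| ≤ 30.


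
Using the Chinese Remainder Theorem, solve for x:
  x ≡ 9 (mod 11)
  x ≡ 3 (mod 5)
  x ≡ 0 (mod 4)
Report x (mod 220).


Moduli 11, 5, 4 are pairwise coprime; by CRT there is a unique solution modulo M = 11 · 5 · 4 = 220.
Solve pairwise, accumulating the modulus:
  Start with x ≡ 9 (mod 11).
  Combine with x ≡ 3 (mod 5): since gcd(11, 5) = 1, we get a unique residue mod 55.
    Write x = 9 + 11·t and substitute into x ≡ 3 (mod 5): 11·t ≡ 3 − 9 = -6 (mod 5).
    Reduce coefficients mod 5: 1·t ≡ 4 (mod 5).
    So t ≡ 4 (mod 5).
    Then x = 9 + 11·4 = 53, valid modulo lcm(11, 5) = 55: x ≡ 53 (mod 55).
  Combine with x ≡ 0 (mod 4): since gcd(55, 4) = 1, we get a unique residue mod 220.
    Write x = 53 + 55·t and substitute into x ≡ 0 (mod 4): 55·t ≡ 0 − 53 = -53 (mod 4).
    Reduce coefficients mod 4: 3·t ≡ 3 (mod 4).
    The inverse of 3 mod 4 is 3 (since 3·3 = 9 = 2·4 + 1), so t ≡ 3·3 = 9 ≡ 1 (mod 4).
    Then x = 53 + 55·1 = 108, valid modulo lcm(55, 4) = 220: x ≡ 108 (mod 220).
Verify: 108 mod 11 = 9 ✓, 108 mod 5 = 3 ✓, 108 mod 4 = 0 ✓.

x ≡ 108 (mod 220).


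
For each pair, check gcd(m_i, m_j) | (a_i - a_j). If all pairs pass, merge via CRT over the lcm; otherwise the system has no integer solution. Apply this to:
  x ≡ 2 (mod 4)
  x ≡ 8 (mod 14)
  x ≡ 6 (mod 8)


Moduli 4, 14, 8 are not pairwise coprime, so CRT works modulo lcm(m_i) when all pairwise compatibility conditions hold.
Pairwise compatibility: gcd(m_i, m_j) must divide a_i - a_j for every pair.
Merge one congruence at a time:
  Start: x ≡ 2 (mod 4).
  Combine with x ≡ 8 (mod 14): gcd(4, 14) = 2; 8 - 2 = 6, which IS divisible by 2, so compatible.
    Write x = 2 + 4·t and substitute into x ≡ 8 (mod 14): 4·t ≡ 8 − 2 = 6 (mod 14).
    Divide the congruence (and modulus) by g = 2: 2·t ≡ 3 (mod 7).
    The inverse of 2 mod 7 is 4 (since 2·4 = 8 = 1·7 + 1), so t ≡ 4·3 = 12 ≡ 5 (mod 7).
    Then x = 2 + 4·5 = 22, valid modulo lcm(4, 14) = 28: x ≡ 22 (mod 28).
  Combine with x ≡ 6 (mod 8): gcd(28, 8) = 4; 6 - 22 = -16, which IS divisible by 4, so compatible.
    Write x = 22 + 28·t and substitute into x ≡ 6 (mod 8): 28·t ≡ 6 − 22 = -16 (mod 8).
    Divide the congruence (and modulus) by g = 4: 7·t ≡ -4 (mod 2).
    Reduce coefficients mod 2: 1·t ≡ 0 (mod 2).
    So t ≡ 0 (mod 2).
    Then x = 22 + 28·0 = 22, valid modulo lcm(28, 8) = 56: x ≡ 22 (mod 56).
Verify: 22 mod 4 = 2, 22 mod 14 = 8, 22 mod 8 = 6.

x ≡ 22 (mod 56).


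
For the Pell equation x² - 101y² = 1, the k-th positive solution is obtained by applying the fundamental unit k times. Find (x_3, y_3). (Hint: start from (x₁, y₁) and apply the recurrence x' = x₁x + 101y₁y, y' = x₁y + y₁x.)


Step 1: Find the fundamental solution (x₁, y₁) of x² - 101y² = 1.
  Expand √101 as a continued fraction. a₀ = ⌊√101⌋ = 10; iterate m_{k+1} = d_k·a_k − m_k, d_{k+1} = (101 − m_{k+1}²)/d_k, a_{k+1} = ⌊(a₀ + m_{k+1})/d_{k+1}⌋ (starting m₀ = 0, d₀ = 1), with convergents p_k = a_k·p_{k-1} + p_{k-2}, q_k = a_k·q_{k-1} + q_{k-2} (p₋₁ = 1, q₋₁ = 0):
  k = 0: a₀ = 10; p₀/q₀ = 10/1; p₀² − 101·q₀² = 100 − 101 = -1.
  k = 1: m = 10, d = 1, a = ⌊(10 + 10)/1⌋ = 20; p/q = (20·10 + 1)/(20·1 + 0) = 201/20; p² − 101·q² = 40401 − 40400 = 1.
  The first convergent with p² − 101·q² = 1 gives the fundamental solution (x₁, y₁) = (201, 20).
Step 2: Apply the recurrence (x_{n+1}, y_{n+1}) = (x₁x_n + 101y₁y_n, x₁y_n + y₁x_n) repeatedly.
  From (x_1, y_1) = (201, 20): x_2 = 201·201 + 101·20·20 = 80801; y_2 = 201·20 + 20·201 = 8040.
  From (x_2, y_2) = (80801, 8040): x_3 = 201·80801 + 101·20·8040 = 32481801; y_3 = 201·8040 + 20·80801 = 3232060.
Step 3: Verify x_3² - 101·y_3² = 1055067396203601 - 1055067396203600 = 1 (should be 1). ✓

(x_1, y_1) = (201, 20); (x_3, y_3) = (32481801, 3232060).


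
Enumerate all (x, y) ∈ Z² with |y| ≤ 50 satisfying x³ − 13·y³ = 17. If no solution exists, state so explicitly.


The equation is x³ - 13y³ = 17. For fixed y, x³ = 13·y³ + 17, so a solution requires the RHS to be a perfect cube.
Strategy: iterate y from -50 to 50, compute RHS = 13·y³ + 17, and check whether it is a (positive or negative) perfect cube.
Check small values of y:
  y = 0: RHS = 17 is not a perfect cube.
  y = 1: RHS = 30 is not a perfect cube.
  y = -1: RHS = 4 is not a perfect cube.
  y = 2: RHS = 121 is not a perfect cube.
  y = -2: RHS = -87 is not a perfect cube.
  y = 3: RHS = 368 is not a perfect cube.
  y = -3: RHS = -334 is not a perfect cube.
Continuing the search up to |y| = 50 finds no solutions either.
No (x, y) in the scanned range satisfies the equation.

No integer solutions with |y| ≤ 50.
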